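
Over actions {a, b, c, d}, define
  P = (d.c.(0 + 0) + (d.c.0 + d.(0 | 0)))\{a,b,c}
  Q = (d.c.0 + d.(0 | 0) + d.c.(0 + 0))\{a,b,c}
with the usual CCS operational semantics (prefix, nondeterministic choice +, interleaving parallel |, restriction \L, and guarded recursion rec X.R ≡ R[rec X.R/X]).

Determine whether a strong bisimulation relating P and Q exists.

bisimilar

LTS(P): 4 reachable states
  m0 = (d.c.(0 + 0) + (d.c.0 + d.(0 | 0)))\{a,b,c} ⊢ ··d··> m1, ··d··> m2, ··d··> m3
  m1 = (0 | 0)\{a,b,c} ⊢ (no moves)
  m2 = (c.(0 + 0))\{a,b,c} ⊢ (no moves)
  m3 = (c.0)\{a,b,c} ⊢ (no moves)
LTS(Q): 4 reachable states
  n0 = (d.c.0 + d.(0 | 0) + d.c.(0 + 0))\{a,b,c} ⊢ ··d··> n1, ··d··> n2, ··d··> n3
  n1 = (0 | 0)\{a,b,c} ⊢ (no moves)
  n2 = (c.(0 + 0))\{a,b,c} ⊢ (no moves)
  n3 = (c.0)\{a,b,c} ⊢ (no moves)
Coarsest stable partition (strong bisimilarity classes):
  B0 = {m0, n0}
  B1 = {m1, m2, m3, n1, n2, n3}
m0 ∈ B0, n0 ∈ B0 → same block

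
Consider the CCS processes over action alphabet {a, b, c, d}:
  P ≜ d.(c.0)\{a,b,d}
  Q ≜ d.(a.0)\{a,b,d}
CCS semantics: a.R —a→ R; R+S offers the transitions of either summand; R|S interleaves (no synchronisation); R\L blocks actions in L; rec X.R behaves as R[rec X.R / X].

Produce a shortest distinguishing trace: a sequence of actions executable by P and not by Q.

dc

P's transition system — 3 states:
  u0 = d.(c.0)\{a,b,d} ⊢ ··d··> u1
  u1 = (c.0)\{a,b,d} ⊢ ··c··> u2
  u2 = 0\{a,b,d} ⊢ ∅
Q's transition system — 2 states:
  v0 = d.(a.0)\{a,b,d} ⊢ ··d··> v1
  v1 = (a.0)\{a,b,d} ⊢ ∅
Run σ = ⟨dc⟩ on P: start {u0}
  [1] d ⇒ {u1}
  [2] c ⇒ {u2}
  ✓ P
Run σ = ⟨dc⟩ on Q: start {v0}
  [1] d ⇒ {v1}
  [2] c ⇒ ∅ (Q stuck)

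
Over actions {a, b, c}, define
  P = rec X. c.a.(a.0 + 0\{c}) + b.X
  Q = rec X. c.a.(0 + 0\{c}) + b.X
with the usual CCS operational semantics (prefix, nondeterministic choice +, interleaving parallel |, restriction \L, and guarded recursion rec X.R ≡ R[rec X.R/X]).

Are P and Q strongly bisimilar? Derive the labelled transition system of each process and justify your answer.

NO

P's transition system — 4 states:
  m0 = rec X. c.a.(a.0 + 0\{c}) + b.X | =b=> m0, =c=> m1
  m1 = a.(a.0 + 0\{c}) | =a=> m2
  m2 = a.0 + 0\{c} | =a=> m3
  m3 = 0 | ∅
Q's transition system — 3 states:
  n0 = rec X. c.a.(0 + 0\{c}) + b.X | =b=> n0, =c=> n1
  n1 = a.(0 + 0\{c}) | =a=> n2
  n2 = 0 + 0\{c} | ∅
Partition-refinement fixed point:
  B0 = {m0}
  B1 = {m1}
  B2 = {m2, n1}
  B3 = {m3, n2}
  B4 = {n0}
m0 ∈ B0, n0 ∈ B4 → different blocks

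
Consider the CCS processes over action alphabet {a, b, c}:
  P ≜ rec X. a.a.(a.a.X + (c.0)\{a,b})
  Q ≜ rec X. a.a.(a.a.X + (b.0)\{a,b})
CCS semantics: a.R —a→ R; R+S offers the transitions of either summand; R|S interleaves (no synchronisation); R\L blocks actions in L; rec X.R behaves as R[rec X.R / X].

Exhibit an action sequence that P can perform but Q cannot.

aac

Reachable graph of P (5 states):
  p0 = rec X. a.a.(a.a.X + (c.0)\{a,b}) has moves ··a··> p1
  p1 = a.(a.a.(rec X. a.a.(a.a.X + (c.0)\{a,b})) + (c.0)\{a,b}) has moves ··a··> p2
  p2 = a.a.(rec X. a.a.(a.a.X + (c.0)\{a,b})) + (c.0)\{a,b} has moves ··a··> p3, ··c··> p4
  p3 = a.(rec X. a.a.(a.a.X + (c.0)\{a,b})) has moves ··a··> p0
  p4 = 0\{a,b} has moves deadlocked
Reachable graph of Q (4 states):
  q0 = rec X. a.a.(a.a.X + (b.0)\{a,b}) has moves ··a··> q1
  q1 = a.(a.a.(rec X. a.a.(a.a.X + (b.0)\{a,b})) + (b.0)\{a,b}) has moves ··a··> q2
  q2 = a.a.(rec X. a.a.(a.a.X + (b.0)\{a,b})) + (b.0)\{a,b} has moves ··a··> q3
  q3 = a.(rec X. a.a.(a.a.X + (b.0)\{a,b})) has moves ··a··> q0
Run σ = ⟨aac⟩ on P: start {p0}
  after a @ step 1: {p1}
  after a @ step 2: {p2}
  after c @ step 3: {p4}
  P completes σ.
Run σ = ⟨aac⟩ on Q: start {q0}
  after a @ step 1: {q1}
  after a @ step 2: {q2}
  after c @ step 3: no successor for Q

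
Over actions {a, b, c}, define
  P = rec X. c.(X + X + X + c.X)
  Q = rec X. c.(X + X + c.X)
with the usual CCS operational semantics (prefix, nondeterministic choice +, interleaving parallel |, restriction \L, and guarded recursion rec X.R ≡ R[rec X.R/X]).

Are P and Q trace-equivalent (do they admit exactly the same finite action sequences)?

Reachable graph of P (2 states):
  p0 = rec X. c.(X + X + X + c.X) → ··c··> p1
  p1 = (rec X. c.(X + X + X + c.X)) + (rec X. c.(X + X + X + c.X)) + (rec X. c.(X + X + X + c.X)) + c.(rec X. c.(X + X + X + c.X)) → ··c··> p0, ··c··> p1
Reachable graph of Q (2 states):
  q0 = rec X. c.(X + X + c.X) → ··c··> q1
  q1 = (rec X. c.(X + X + c.X)) + (rec X. c.(X + X + c.X)) + c.(rec X. c.(X + X + c.X)) → ··c··> q0, ··c··> q1
Coarsest stable partition (strong bisimilarity classes):
  B0 = {p0, p1, q0, q1}
p0 ∈ B0, q0 ∈ B0 → same block
Bisimilar ⇒ trace-equivalent.

trace-equivalent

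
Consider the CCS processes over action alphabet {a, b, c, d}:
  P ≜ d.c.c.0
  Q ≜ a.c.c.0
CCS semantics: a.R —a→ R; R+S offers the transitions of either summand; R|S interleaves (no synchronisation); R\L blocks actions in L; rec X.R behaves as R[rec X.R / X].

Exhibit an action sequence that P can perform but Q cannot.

d

LTS(P): 4 reachable states
  p0 = d.c.c.0 → -d-> p1
  p1 = c.c.0 → -c-> p2
  p2 = c.0 → -c-> p3
  p3 = 0 → (no moves)
LTS(Q): 4 reachable states
  q0 = a.c.c.0 → -a-> q1
  q1 = c.c.0 → -c-> q2
  q2 = c.0 → -c-> q3
  q3 = 0 → (no moves)
Trace ⟨d⟩ through P, begin at {p0}:
  after d @ step 1: {p1}
  — P admits the full trace.
Trace ⟨d⟩ through Q, begin at {q0}:
  after d @ step 1: ∅  — Q cannot continue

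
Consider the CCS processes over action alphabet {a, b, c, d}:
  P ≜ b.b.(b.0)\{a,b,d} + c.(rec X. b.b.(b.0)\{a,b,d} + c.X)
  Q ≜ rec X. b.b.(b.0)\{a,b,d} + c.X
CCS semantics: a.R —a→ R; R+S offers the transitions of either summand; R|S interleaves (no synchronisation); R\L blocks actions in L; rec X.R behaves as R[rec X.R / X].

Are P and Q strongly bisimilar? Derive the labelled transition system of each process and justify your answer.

Reachable graph of P (4 states):
  u0 = b.b.(b.0)\{a,b,d} + c.(rec X. b.b.(b.0)\{a,b,d} + c.X) | --b--▸ u1, --c--▸ u2
  u1 = b.(b.0)\{a,b,d} | --b--▸ u3
  u2 = rec X. b.b.(b.0)\{a,b,d} + c.X | --b--▸ u1, --c--▸ u2
  u3 = (b.0)\{a,b,d} | ∅
Reachable graph of Q (3 states):
  v0 = rec X. b.b.(b.0)\{a,b,d} + c.X | --b--▸ v1, --c--▸ v0
  v1 = b.(b.0)\{a,b,d} | --b--▸ v2
  v2 = (b.0)\{a,b,d} | ∅
Partition-refinement fixed point:
  B0 = {u0, u2, v0}
  B1 = {u1, v1}
  B2 = {u3, v2}
u0 ∈ B0, v0 ∈ B0 → same block

YES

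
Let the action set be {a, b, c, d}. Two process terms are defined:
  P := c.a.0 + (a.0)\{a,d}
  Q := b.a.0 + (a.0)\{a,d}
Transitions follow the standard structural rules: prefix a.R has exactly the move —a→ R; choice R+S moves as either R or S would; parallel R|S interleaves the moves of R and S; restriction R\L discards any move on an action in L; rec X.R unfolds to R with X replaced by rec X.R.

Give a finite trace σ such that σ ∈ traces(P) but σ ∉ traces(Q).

P's transition system — 3 states:
  s0 = c.a.0 + (a.0)\{a,d} → -c-> s1
  s1 = a.0 → -a-> s2
  s2 = 0 → deadlocked
Q's transition system — 3 states:
  t0 = b.a.0 + (a.0)\{a,d} → -b-> t1
  t1 = a.0 → -a-> t2
  t2 = 0 → deadlocked
Trace ⟨c⟩ through P, begin at {s0}:
  after c @ step 1: {s1}
  P completes σ.
Trace ⟨c⟩ through Q, begin at {t0}:
  after c @ step 1: ∅  — Q cannot continue

c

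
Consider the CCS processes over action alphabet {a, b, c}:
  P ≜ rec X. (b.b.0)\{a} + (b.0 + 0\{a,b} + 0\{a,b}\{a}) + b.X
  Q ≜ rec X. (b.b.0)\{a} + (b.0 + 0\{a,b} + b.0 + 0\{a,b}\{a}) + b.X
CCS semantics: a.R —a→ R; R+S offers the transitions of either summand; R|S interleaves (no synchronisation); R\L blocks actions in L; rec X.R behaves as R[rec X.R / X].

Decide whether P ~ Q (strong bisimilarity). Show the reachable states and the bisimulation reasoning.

bisimilar

LTS(P): 4 reachable states
  u0 = rec X. (b.b.0)\{a} + (b.0 + 0\{a,b} + 0\{a,b}\{a}) + b.X has moves -b-> u0, -b-> u1, -b-> u2
  u1 = (b.0)\{a} has moves -b-> u3
  u2 = 0 has moves ∅
  u3 = 0\{a} has moves ∅
LTS(Q): 4 reachable states
  v0 = rec X. (b.b.0)\{a} + (b.0 + 0\{a,b} + b.0 + 0\{a,b}\{a}) + b.X has moves -b-> v0, -b-> v1, -b-> v2
  v1 = (b.0)\{a} has moves -b-> v3
  v2 = 0 has moves ∅
  v3 = 0\{a} has moves ∅
Bisimilarity quotient blocks:
  B0 = {u0, v0}
  B1 = {u1, v1}
  B2 = {u2, u3, v2, v3}
u0 ∈ B0, v0 ∈ B0 → same block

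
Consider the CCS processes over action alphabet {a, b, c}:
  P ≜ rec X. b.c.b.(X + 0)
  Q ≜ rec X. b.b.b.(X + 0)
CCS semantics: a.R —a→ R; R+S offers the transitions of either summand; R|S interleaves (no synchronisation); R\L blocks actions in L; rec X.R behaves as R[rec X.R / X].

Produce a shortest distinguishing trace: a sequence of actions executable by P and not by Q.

bc

LTS(P): 4 reachable states
  m0 = rec X. b.c.b.(X + 0) → --b--▸ m1
  m1 = c.b.((rec X. b.c.b.(X + 0)) + 0) → --c--▸ m2
  m2 = b.((rec X. b.c.b.(X + 0)) + 0) → --b--▸ m3
  m3 = (rec X. b.c.b.(X + 0)) + 0 → --b--▸ m1
LTS(Q): 4 reachable states
  n0 = rec X. b.b.b.(X + 0) → --b--▸ n1
  n1 = b.b.((rec X. b.b.b.(X + 0)) + 0) → --b--▸ n2
  n2 = b.((rec X. b.b.b.(X + 0)) + 0) → --b--▸ n3
  n3 = (rec X. b.b.b.(X + 0)) + 0 → --b--▸ n1
Trace ⟨bc⟩ through P, begin at {m0}:
  after b @ step 1: {m1}
  after c @ step 2: {m2}
  P completes σ.
Trace ⟨bc⟩ through Q, begin at {n0}:
  after b @ step 1: {n1}
  after c @ step 2: no successor for Q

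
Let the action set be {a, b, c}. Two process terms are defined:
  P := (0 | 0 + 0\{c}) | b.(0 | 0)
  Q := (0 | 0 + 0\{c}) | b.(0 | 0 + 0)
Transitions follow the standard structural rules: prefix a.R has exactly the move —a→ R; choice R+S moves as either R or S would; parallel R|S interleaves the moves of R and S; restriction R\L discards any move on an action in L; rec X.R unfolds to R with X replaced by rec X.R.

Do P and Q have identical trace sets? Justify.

traces(P) = traces(Q)

LTS(P): 2 reachable states
  p0 = (0 | 0 + 0\{c}) | b.(0 | 0) has moves —b→ p1
  p1 = (0 | 0 + 0\{c}) | (0 | 0) has moves ·
LTS(Q): 2 reachable states
  q0 = (0 | 0 + 0\{c}) | b.(0 | 0 + 0) has moves —b→ q1
  q1 = (0 | 0 + 0\{c}) | (0 | 0 + 0) has moves ·
Partition-refinement fixed point:
  B0 = {p0, q0}
  B1 = {p1, q1}
p0 ∈ B0, q0 ∈ B0 → same block
Bisimilar ⇒ trace-equivalent.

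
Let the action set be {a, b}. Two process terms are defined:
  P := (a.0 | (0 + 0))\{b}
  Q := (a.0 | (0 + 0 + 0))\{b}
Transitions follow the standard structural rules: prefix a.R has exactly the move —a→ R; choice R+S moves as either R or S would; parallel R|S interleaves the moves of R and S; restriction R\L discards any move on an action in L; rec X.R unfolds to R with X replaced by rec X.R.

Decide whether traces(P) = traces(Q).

YES

Reachable graph of P (2 states):
  p0 = (a.0 | (0 + 0))\{b} :: =a=> p1
  p1 = (0 | (0 + 0))\{b} :: ·
Reachable graph of Q (2 states):
  q0 = (a.0 | (0 + 0 + 0))\{b} :: =a=> q1
  q1 = (0 | (0 + 0 + 0))\{b} :: ·
Bisimilarity quotient blocks:
  B0 = {p0, q0}
  B1 = {p1, q1}
p0 ∈ B0, q0 ∈ B0 → same block
Bisimilar ⇒ trace-equivalent.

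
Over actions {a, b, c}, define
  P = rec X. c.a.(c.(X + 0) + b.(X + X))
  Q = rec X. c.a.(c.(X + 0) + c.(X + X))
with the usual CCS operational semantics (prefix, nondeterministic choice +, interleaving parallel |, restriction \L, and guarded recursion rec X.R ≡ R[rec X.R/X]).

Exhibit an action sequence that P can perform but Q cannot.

LTS(P): 5 reachable states
  u0 = rec X. c.a.(c.(X + 0) + b.(X + X)) → -c-> u1
  u1 = a.(c.((rec X. c.a.(c.(X + 0) + b.(X + X))) + 0) + b.((rec X. c.a.(c.(X + 0) + b.(X + X))) + (rec X. c.a.(c.(X + 0) + b.(X + X))))) → -a-> u2
  u2 = c.((rec X. c.a.(c.(X + 0) + b.(X + X))) + 0) + b.((rec X. c.a.(c.(X + 0) + b.(X + X))) + (rec X. c.a.(c.(X + 0) + b.(X + X)))) → -b-> u3, -c-> u4
  u3 = (rec X. c.a.(c.(X + 0) + b.(X + X))) + (rec X. c.a.(c.(X + 0) + b.(X + X))) → -c-> u1
  u4 = (rec X. c.a.(c.(X + 0) + b.(X + X))) + 0 → -c-> u1
LTS(Q): 5 reachable states
  v0 = rec X. c.a.(c.(X + 0) + c.(X + X)) → -c-> v1
  v1 = a.(c.((rec X. c.a.(c.(X + 0) + c.(X + X))) + 0) + c.((rec X. c.a.(c.(X + 0) + c.(X + X))) + (rec X. c.a.(c.(X + 0) + c.(X + X))))) → -a-> v2
  v2 = c.((rec X. c.a.(c.(X + 0) + c.(X + X))) + 0) + c.((rec X. c.a.(c.(X + 0) + c.(X + X))) + (rec X. c.a.(c.(X + 0) + c.(X + X)))) → -c-> v3, -c-> v4
  v3 = (rec X. c.a.(c.(X + 0) + c.(X + X))) + (rec X. c.a.(c.(X + 0) + c.(X + X))) → -c-> v1
  v4 = (rec X. c.a.(c.(X + 0) + c.(X + X))) + 0 → -c-> v1
Executing cab from P (initial set {u0}):
  [1] c ⇒ {u1}
  [2] a ⇒ {u2}
  [3] b ⇒ {u3}
  — P admits the full trace.
Executing cab from Q (initial set {v0}):
  [1] c ⇒ {v1}
  [2] a ⇒ {v2}
  [3] b ⇒ ∅ (Q stuck)

cab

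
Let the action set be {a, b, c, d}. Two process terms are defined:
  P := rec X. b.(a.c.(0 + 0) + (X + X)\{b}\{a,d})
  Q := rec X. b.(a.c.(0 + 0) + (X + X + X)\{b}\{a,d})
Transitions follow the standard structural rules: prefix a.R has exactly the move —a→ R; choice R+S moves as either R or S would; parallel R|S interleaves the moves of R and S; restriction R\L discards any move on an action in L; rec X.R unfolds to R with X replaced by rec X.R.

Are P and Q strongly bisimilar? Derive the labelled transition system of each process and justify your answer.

LTS(P): 4 reachable states
  u0 = rec X. b.(a.c.(0 + 0) + (X + X)\{b}\{a,d}) :: —b→ u1
  u1 = a.c.(0 + 0) + ((rec X. b.(a.c.(0 + 0) + (X + X)\{b}\{a,d})) + (rec X. b.(a.c.(0 + 0) + (X + X)\{b}\{a,d})))\{b}\{a,d} :: —a→ u2
  u2 = c.(0 + 0) :: —c→ u3
  u3 = 0 + 0 :: deadlocked
LTS(Q): 4 reachable states
  v0 = rec X. b.(a.c.(0 + 0) + (X + X + X)\{b}\{a,d}) :: —b→ v1
  v1 = a.c.(0 + 0) + ((rec X. b.(a.c.(0 + 0) + (X + X + X)\{b}\{a,d})) + (rec X. b.(a.c.(0 + 0) + (X + X + X)\{b}\{a,d})) + (rec X. b.(a.c.(0 + 0) + (X + X + X)\{b}\{a,d})))\{b}\{a,d} :: —a→ v2
  v2 = c.(0 + 0) :: —c→ v3
  v3 = 0 + 0 :: deadlocked
Partition-refinement fixed point:
  B0 = {u0, v0}
  B1 = {u1, v1}
  B2 = {u2, v2}
  B3 = {u3, v3}
u0 ∈ B0, v0 ∈ B0 → same block

YES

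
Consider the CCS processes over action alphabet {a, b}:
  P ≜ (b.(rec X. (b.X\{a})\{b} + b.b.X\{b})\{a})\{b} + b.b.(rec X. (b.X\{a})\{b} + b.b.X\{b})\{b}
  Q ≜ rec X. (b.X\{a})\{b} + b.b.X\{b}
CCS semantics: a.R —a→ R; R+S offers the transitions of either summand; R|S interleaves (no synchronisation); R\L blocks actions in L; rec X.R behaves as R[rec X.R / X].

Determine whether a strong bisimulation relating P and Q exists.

YES

LTS(P): 3 reachable states
  s0 = (b.(rec X. (b.X\{a})\{b} + b.b.X\{b})\{a})\{b} + b.b.(rec X. (b.X\{a})\{b} + b.b.X\{b})\{b} ⊢ ··b··> s1
  s1 = b.(rec X. (b.X\{a})\{b} + b.b.X\{b})\{b} ⊢ ··b··> s2
  s2 = (rec X. (b.X\{a})\{b} + b.b.X\{b})\{b} ⊢ stopped
LTS(Q): 3 reachable states
  t0 = rec X. (b.X\{a})\{b} + b.b.X\{b} ⊢ ··b··> t1
  t1 = b.(rec X. (b.X\{a})\{b} + b.b.X\{b})\{b} ⊢ ··b··> t2
  t2 = (rec X. (b.X\{a})\{b} + b.b.X\{b})\{b} ⊢ stopped
Bisimilarity quotient blocks:
  B0 = {s0, t0}
  B1 = {s1, t1}
  B2 = {s2, t2}
s0 ∈ B0, t0 ∈ B0 → same block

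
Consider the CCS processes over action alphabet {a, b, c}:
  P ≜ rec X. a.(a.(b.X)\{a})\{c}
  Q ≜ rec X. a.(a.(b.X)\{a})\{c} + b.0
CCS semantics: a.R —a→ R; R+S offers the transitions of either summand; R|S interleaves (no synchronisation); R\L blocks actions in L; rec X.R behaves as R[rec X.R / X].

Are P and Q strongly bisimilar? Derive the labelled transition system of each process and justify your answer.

not bisimilar

Reachable graph of P (4 states):
  s0 = rec X. a.(a.(b.X)\{a})\{c} → -a-> s1
  s1 = (a.(b.(rec X. a.(a.(b.X)\{a})\{c}))\{a})\{c} → -a-> s2
  s2 = (b.(rec X. a.(a.(b.X)\{a})\{c}))\{a}\{c} → -b-> s3
  s3 = (rec X. a.(a.(b.X)\{a})\{c})\{a}\{c} → ∅
Reachable graph of Q (6 states):
  t0 = rec X. a.(a.(b.X)\{a})\{c} + b.0 → -a-> t1, -b-> t2
  t1 = (a.(b.(rec X. a.(a.(b.X)\{a})\{c} + b.0))\{a})\{c} → -a-> t3
  t2 = 0 → ∅
  t3 = (b.(rec X. a.(a.(b.X)\{a})\{c} + b.0))\{a}\{c} → -b-> t4
  t4 = (rec X. a.(a.(b.X)\{a})\{c} + b.0)\{a}\{c} → -b-> t5
  t5 = 0\{a}\{c} → ∅
Bisimilarity quotient blocks:
  B0 = {s0}
  B1 = {s1}
  B2 = {s2, t4}
  B3 = {s3, t2, t5}
  B4 = {t0}
  B5 = {t1}
  B6 = {t3}
s0 ∈ B0, t0 ∈ B4 → different blocks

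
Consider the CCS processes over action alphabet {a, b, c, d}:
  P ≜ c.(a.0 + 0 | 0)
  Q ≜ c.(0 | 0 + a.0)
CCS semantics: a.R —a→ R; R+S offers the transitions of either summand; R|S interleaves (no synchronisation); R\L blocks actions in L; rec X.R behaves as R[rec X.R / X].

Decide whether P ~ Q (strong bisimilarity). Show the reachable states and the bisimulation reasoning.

LTS(P): 3 reachable states
  m0 = c.(a.0 + 0 | 0) | ··c··> m1
  m1 = a.0 + 0 | 0 | ··a··> m2
  m2 = 0 | deadlocked
LTS(Q): 3 reachable states
  n0 = c.(0 | 0 + a.0) | ··c··> n1
  n1 = 0 | 0 + a.0 | ··a··> n2
  n2 = 0 | deadlocked
Coarsest stable partition (strong bisimilarity classes):
  B0 = {m0, n0}
  B1 = {m1, n1}
  B2 = {m2, n2}
m0 ∈ B0, n0 ∈ B0 → same block

YES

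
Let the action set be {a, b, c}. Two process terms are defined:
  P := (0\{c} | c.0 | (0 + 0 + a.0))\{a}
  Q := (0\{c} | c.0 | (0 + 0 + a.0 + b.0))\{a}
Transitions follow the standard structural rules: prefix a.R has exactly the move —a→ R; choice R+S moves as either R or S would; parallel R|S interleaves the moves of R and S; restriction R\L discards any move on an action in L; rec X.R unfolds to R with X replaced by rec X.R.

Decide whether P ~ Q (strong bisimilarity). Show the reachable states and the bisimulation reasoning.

Reachable graph of P (2 states):
  p0 = (0\{c} | c.0 | (0 + 0 + a.0))\{a} ⊢ =c=> p1
  p1 = (0\{c} | 0 | (0 + 0 + a.0))\{a} ⊢ ∅
Reachable graph of Q (4 states):
  q0 = (0\{c} | c.0 | (0 + 0 + a.0 + b.0))\{a} ⊢ =b=> q1, =c=> q2
  q1 = (0\{c} | c.0 | 0)\{a} ⊢ =c=> q3
  q2 = (0\{c} | 0 | (0 + 0 + a.0 + b.0))\{a} ⊢ =b=> q3
  q3 = (0\{c} | 0 | 0)\{a} ⊢ ∅
Partition-refinement fixed point:
  B0 = {p0, q1}
  B1 = {p1, q3}
  B2 = {q0}
  B3 = {q2}
p0 ∈ B0, q0 ∈ B2 → different blocks

not bisimilar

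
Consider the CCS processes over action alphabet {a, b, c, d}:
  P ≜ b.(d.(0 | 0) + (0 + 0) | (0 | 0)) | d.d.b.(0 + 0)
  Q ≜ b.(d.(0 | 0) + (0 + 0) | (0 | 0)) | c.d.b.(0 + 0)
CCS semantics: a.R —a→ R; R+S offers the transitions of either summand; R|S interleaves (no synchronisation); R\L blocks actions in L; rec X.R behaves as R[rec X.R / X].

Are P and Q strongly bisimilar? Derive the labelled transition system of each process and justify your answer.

Reachable graph of P (12 states):
  u0 = b.(d.(0 | 0) + (0 + 0) | (0 | 0)) | d.d.b.(0 + 0) :: -b-> u1, -d-> u2
  u1 = (d.(0 | 0) + (0 + 0) | (0 | 0)) | d.d.b.(0 + 0) :: -d-> u3, -d-> u4
  u2 = b.(d.(0 | 0) + (0 + 0) | (0 | 0)) | d.b.(0 + 0) :: -b-> u3, -d-> u5
  u3 = (d.(0 | 0) + (0 + 0) | (0 | 0)) | d.b.(0 + 0) :: -d-> u6, -d-> u7
  u4 = 0 | 0 | d.d.b.(0 + 0) :: -d-> u7
  u5 = b.(d.(0 | 0) + (0 + 0) | (0 | 0)) | b.(0 + 0) :: -b-> u6, -b-> u8
  u6 = (d.(0 | 0) + (0 + 0) | (0 | 0)) | b.(0 + 0) :: -b-> u9, -d-> u10
  u7 = 0 | 0 | d.b.(0 + 0) :: -d-> u10
  u8 = b.(d.(0 | 0) + (0 + 0) | (0 | 0)) | (0 + 0) :: -b-> u9
  u9 = (d.(0 | 0) + (0 + 0) | (0 | 0)) | (0 + 0) :: -d-> u11
  u10 = 0 | 0 | b.(0 + 0) :: -b-> u11
  u11 = 0 | 0 | (0 + 0) :: deadlocked
Reachable graph of Q (12 states):
  v0 = b.(d.(0 | 0) + (0 + 0) | (0 | 0)) | c.d.b.(0 + 0) :: -b-> v1, -c-> v2
  v1 = (d.(0 | 0) + (0 + 0) | (0 | 0)) | c.d.b.(0 + 0) :: -c-> v3, -d-> v4
  v2 = b.(d.(0 | 0) + (0 + 0) | (0 | 0)) | d.b.(0 + 0) :: -b-> v3, -d-> v5
  v3 = (d.(0 | 0) + (0 + 0) | (0 | 0)) | d.b.(0 + 0) :: -d-> v6, -d-> v7
  v4 = 0 | 0 | c.d.b.(0 + 0) :: -c-> v7
  v5 = b.(d.(0 | 0) + (0 + 0) | (0 | 0)) | b.(0 + 0) :: -b-> v6, -b-> v8
  v6 = (d.(0 | 0) + (0 + 0) | (0 | 0)) | b.(0 + 0) :: -b-> v9, -d-> v10
  v7 = 0 | 0 | d.b.(0 + 0) :: -d-> v10
  v8 = b.(d.(0 | 0) + (0 + 0) | (0 | 0)) | (0 + 0) :: -b-> v9
  v9 = (d.(0 | 0) + (0 + 0) | (0 | 0)) | (0 + 0) :: -d-> v11
  v10 = 0 | 0 | b.(0 + 0) :: -b-> v11
  v11 = 0 | 0 | (0 + 0) :: deadlocked
Bisimilarity quotient blocks:
  B0 = {u0}
  B1 = {u2, v2}
  B2 = {u5, v5}
  B3 = {u6, v6}
  B4 = {u9, v9}
  B5 = {u11, v11}
  B6 = {u10, v10}
  B7 = {u8, v8}
  B8 = {u3, v3}
  B9 = {u7, v7}
  B10 = {u1}
  B11 = {u4}
  B12 = {v0}
  B13 = {v1}
  B14 = {v4}
u0 ∈ B0, v0 ∈ B12 → different blocks

NO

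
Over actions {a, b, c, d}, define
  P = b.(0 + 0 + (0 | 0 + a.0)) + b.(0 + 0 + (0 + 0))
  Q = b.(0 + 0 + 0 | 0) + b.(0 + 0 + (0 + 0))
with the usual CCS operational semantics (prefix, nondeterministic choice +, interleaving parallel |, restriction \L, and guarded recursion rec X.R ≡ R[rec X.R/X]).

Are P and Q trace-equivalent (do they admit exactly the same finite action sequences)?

P's transition system — 4 states:
  s0 = b.(0 + 0 + (0 | 0 + a.0)) + b.(0 + 0 + (0 + 0)) :: ··b··> s1, ··b··> s2
  s1 = 0 + 0 + (0 + 0) :: (no moves)
  s2 = 0 + 0 + (0 | 0 + a.0) :: ··a··> s3
  s3 = 0 :: (no moves)
Q's transition system — 3 states:
  t0 = b.(0 + 0 + 0 | 0) + b.(0 + 0 + (0 + 0)) :: ··b··> t1, ··b··> t2
  t1 = 0 + 0 + (0 + 0) :: (no moves)
  t2 = 0 + 0 + 0 | 0 :: (no moves)
Run σ = ⟨ba⟩ on P: start {s0}
  after b @ step 1: {s1, s2}
  after a @ step 2: {s3}
  ✓ P
Run σ = ⟨ba⟩ on Q: start {t0}
  after b @ step 1: {t1, t2}
  after a @ step 2: ∅ (Q stuck)

traces(P) ≠ traces(Q) — witness ⟨ba⟩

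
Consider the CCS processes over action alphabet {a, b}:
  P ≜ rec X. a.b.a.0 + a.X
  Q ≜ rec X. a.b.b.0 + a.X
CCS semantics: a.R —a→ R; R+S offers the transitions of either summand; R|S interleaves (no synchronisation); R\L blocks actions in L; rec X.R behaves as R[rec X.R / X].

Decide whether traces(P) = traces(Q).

P's transition system — 4 states:
  u0 = rec X. a.b.a.0 + a.X :: =a=> u0, =a=> u1
  u1 = b.a.0 :: =b=> u2
  u2 = a.0 :: =a=> u3
  u3 = 0 :: ∅
Q's transition system — 4 states:
  v0 = rec X. a.b.b.0 + a.X :: =a=> v0, =a=> v1
  v1 = b.b.0 :: =b=> v2
  v2 = b.0 :: =b=> v3
  v3 = 0 :: ∅
Executing aba from P (initial set {u0}):
  [1] a ⇒ {u0, u1}
  [2] b ⇒ {u2}
  [3] a ⇒ {u3}
  ✓ P
Executing aba from Q (initial set {v0}):
  [1] a ⇒ {v0, v1}
  [2] b ⇒ {v2}
  [3] a ⇒ no successor for Q

NO — witness ⟨aba⟩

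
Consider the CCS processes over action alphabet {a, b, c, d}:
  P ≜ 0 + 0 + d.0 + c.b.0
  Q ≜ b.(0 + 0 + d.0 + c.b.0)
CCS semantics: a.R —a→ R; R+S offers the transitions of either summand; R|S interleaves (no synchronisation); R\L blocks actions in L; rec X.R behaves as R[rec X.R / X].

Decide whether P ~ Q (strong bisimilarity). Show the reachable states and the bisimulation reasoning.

Reachable graph of P (3 states):
  p0 = 0 + 0 + d.0 + c.b.0 :: --c--▸ p1, --d--▸ p2
  p1 = b.0 :: --b--▸ p2
  p2 = 0 :: ∅
Reachable graph of Q (4 states):
  q0 = b.(0 + 0 + d.0 + c.b.0) :: --b--▸ q1
  q1 = 0 + 0 + d.0 + c.b.0 :: --c--▸ q2, --d--▸ q3
  q2 = b.0 :: --b--▸ q3
  q3 = 0 :: ∅
Bisimilarity quotient blocks:
  B0 = {p0, q1}
  B1 = {p2, q3}
  B2 = {p1, q2}
  B3 = {q0}
p0 ∈ B0, q0 ∈ B3 → different blocks

P ≁ Q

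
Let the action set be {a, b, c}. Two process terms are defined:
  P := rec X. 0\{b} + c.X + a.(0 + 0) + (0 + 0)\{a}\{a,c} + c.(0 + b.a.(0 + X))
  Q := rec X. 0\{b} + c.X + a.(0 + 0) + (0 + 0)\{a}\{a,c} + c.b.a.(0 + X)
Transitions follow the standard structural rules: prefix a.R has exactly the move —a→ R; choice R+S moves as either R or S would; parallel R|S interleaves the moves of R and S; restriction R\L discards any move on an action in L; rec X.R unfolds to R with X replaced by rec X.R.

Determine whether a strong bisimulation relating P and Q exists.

P's transition system — 5 states:
  s0 = rec X. 0\{b} + c.X + a.(0 + 0) + (0 + 0)\{a}\{a,c} + c.(0 + b.a.(0 + X)) ⊢ =a=> s1, =c=> s0, =c=> s2
  s1 = 0 + 0 ⊢ stopped
  s2 = 0 + b.a.(0 + (rec X. 0\{b} + c.X + a.(0 + 0) + (0 + 0)\{a}\{a,c} + c.(0 + b.a.(0 + X)))) ⊢ =b=> s3
  s3 = a.(0 + (rec X. 0\{b} + c.X + a.(0 + 0) + (0 + 0)\{a}\{a,c} + c.(0 + b.a.(0 + X)))) ⊢ =a=> s4
  s4 = 0 + (rec X. 0\{b} + c.X + a.(0 + 0) + (0 + 0)\{a}\{a,c} + c.(0 + b.a.(0 + X))) ⊢ =a=> s1, =c=> s0, =c=> s2
Q's transition system — 5 states:
  t0 = rec X. 0\{b} + c.X + a.(0 + 0) + (0 + 0)\{a}\{a,c} + c.b.a.(0 + X) ⊢ =a=> t1, =c=> t0, =c=> t2
  t1 = 0 + 0 ⊢ stopped
  t2 = b.a.(0 + (rec X. 0\{b} + c.X + a.(0 + 0) + (0 + 0)\{a}\{a,c} + c.b.a.(0 + X))) ⊢ =b=> t3
  t3 = a.(0 + (rec X. 0\{b} + c.X + a.(0 + 0) + (0 + 0)\{a}\{a,c} + c.b.a.(0 + X))) ⊢ =a=> t4
  t4 = 0 + (rec X. 0\{b} + c.X + a.(0 + 0) + (0 + 0)\{a}\{a,c} + c.b.a.(0 + X)) ⊢ =a=> t1, =c=> t0, =c=> t2
Coarsest stable partition (strong bisimilarity classes):
  B0 = {s0, s4, t0, t4}
  B1 = {s2, t2}
  B2 = {s3, t3}
  B3 = {s1, t1}
s0 ∈ B0, t0 ∈ B0 → same block

YES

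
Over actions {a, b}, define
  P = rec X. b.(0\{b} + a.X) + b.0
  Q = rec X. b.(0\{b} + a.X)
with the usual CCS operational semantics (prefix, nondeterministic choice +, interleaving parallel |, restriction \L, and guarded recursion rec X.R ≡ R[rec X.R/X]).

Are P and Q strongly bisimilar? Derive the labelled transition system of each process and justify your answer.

NO

P's transition system — 3 states:
  p0 = rec X. b.(0\{b} + a.X) + b.0 ⊢ —b→ p1, —b→ p2
  p1 = 0 ⊢ ·
  p2 = 0\{b} + a.(rec X. b.(0\{b} + a.X) + b.0) ⊢ —a→ p0
Q's transition system — 2 states:
  q0 = rec X. b.(0\{b} + a.X) ⊢ —b→ q1
  q1 = 0\{b} + a.(rec X. b.(0\{b} + a.X)) ⊢ —a→ q0
Partition-refinement fixed point:
  B0 = {p0}
  B1 = {p2}
  B2 = {p1}
  B3 = {q0}
  B4 = {q1}
p0 ∈ B0, q0 ∈ B3 → different blocks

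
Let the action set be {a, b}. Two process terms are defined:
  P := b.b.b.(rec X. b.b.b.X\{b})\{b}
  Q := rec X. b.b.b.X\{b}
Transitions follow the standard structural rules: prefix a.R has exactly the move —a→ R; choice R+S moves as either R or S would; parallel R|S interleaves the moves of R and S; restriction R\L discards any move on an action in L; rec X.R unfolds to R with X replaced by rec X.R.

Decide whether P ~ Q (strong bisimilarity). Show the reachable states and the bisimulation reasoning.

YES

P's transition system — 4 states:
  p0 = b.b.b.(rec X. b.b.b.X\{b})\{b} ⊢ ··b··> p1
  p1 = b.b.(rec X. b.b.b.X\{b})\{b} ⊢ ··b··> p2
  p2 = b.(rec X. b.b.b.X\{b})\{b} ⊢ ··b··> p3
  p3 = (rec X. b.b.b.X\{b})\{b} ⊢ deadlocked
Q's transition system — 4 states:
  q0 = rec X. b.b.b.X\{b} ⊢ ··b··> q1
  q1 = b.b.(rec X. b.b.b.X\{b})\{b} ⊢ ··b··> q2
  q2 = b.(rec X. b.b.b.X\{b})\{b} ⊢ ··b··> q3
  q3 = (rec X. b.b.b.X\{b})\{b} ⊢ deadlocked
Partition-refinement fixed point:
  B0 = {p0, q0}
  B1 = {p1, q1}
  B2 = {p2, q2}
  B3 = {p3, q3}
p0 ∈ B0, q0 ∈ B0 → same block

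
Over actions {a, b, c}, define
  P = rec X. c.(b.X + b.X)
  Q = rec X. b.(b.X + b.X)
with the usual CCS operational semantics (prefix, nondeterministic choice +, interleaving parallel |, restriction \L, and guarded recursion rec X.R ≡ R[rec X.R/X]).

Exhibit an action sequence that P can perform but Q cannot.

c

P's transition system — 2 states:
  s0 = rec X. c.(b.X + b.X) → ··c··> s1
  s1 = b.(rec X. c.(b.X + b.X)) + b.(rec X. c.(b.X + b.X)) → ··b··> s0
Q's transition system — 2 states:
  t0 = rec X. b.(b.X + b.X) → ··b··> t1
  t1 = b.(rec X. b.(b.X + b.X)) + b.(rec X. b.(b.X + b.X)) → ··b··> t0
Trace ⟨c⟩ through P, begin at {s0}:
  [1] c ⇒ {s1}
  P completes σ.
Trace ⟨c⟩ through Q, begin at {t0}:
  [1] c ⇒ ∅ (Q stuck)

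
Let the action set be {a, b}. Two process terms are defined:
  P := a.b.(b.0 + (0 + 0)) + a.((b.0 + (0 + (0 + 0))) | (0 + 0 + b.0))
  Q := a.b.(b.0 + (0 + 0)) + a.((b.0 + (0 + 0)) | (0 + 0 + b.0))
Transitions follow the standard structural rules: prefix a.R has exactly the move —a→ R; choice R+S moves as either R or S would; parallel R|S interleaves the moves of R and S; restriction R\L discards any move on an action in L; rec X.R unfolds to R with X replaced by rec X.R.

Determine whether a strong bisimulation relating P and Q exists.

Reachable graph of P (8 states):
  s0 = a.b.(b.0 + (0 + 0)) + a.((b.0 + (0 + (0 + 0))) | (0 + 0 + b.0)) ⊢ ··a··> s1, ··a··> s2
  s1 = (b.0 + (0 + (0 + 0))) | (0 + 0 + b.0) ⊢ ··b··> s3, ··b··> s4
  s2 = b.(b.0 + (0 + 0)) ⊢ ··b··> s5
  s3 = (b.0 + (0 + (0 + 0))) | 0 ⊢ ··b··> s6
  s4 = 0 | (0 + 0 + b.0) ⊢ ··b··> s6
  s5 = b.0 + (0 + 0) ⊢ ··b··> s7
  s6 = 0 | 0 ⊢ deadlocked
  s7 = 0 ⊢ deadlocked
Reachable graph of Q (8 states):
  t0 = a.b.(b.0 + (0 + 0)) + a.((b.0 + (0 + 0)) | (0 + 0 + b.0)) ⊢ ··a··> t1, ··a··> t2
  t1 = (b.0 + (0 + 0)) | (0 + 0 + b.0) ⊢ ··b··> t3, ··b··> t4
  t2 = b.(b.0 + (0 + 0)) ⊢ ··b··> t5
  t3 = (b.0 + (0 + 0)) | 0 ⊢ ··b··> t6
  t4 = 0 | (0 + 0 + b.0) ⊢ ··b··> t6
  t5 = b.0 + (0 + 0) ⊢ ··b··> t7
  t6 = 0 | 0 ⊢ deadlocked
  t7 = 0 ⊢ deadlocked
Coarsest stable partition (strong bisimilarity classes):
  B0 = {s0, t0}
  B1 = {s1, s2, t1, t2}
  B2 = {s3, s4, s5, t3, t4, t5}
  B3 = {s6, s7, t6, t7}
s0 ∈ B0, t0 ∈ B0 → same block

P ~ Q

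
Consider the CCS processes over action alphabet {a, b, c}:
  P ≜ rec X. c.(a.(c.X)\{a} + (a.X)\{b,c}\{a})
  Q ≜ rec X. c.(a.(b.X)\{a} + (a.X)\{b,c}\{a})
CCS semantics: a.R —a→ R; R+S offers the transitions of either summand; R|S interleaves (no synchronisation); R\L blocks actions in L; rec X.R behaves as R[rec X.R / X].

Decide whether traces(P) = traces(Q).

P's transition system — 5 states:
  p0 = rec X. c.(a.(c.X)\{a} + (a.X)\{b,c}\{a}) → --c--▸ p1
  p1 = a.(c.(rec X. c.(a.(c.X)\{a} + (a.X)\{b,c}\{a})))\{a} + (a.(rec X. c.(a.(c.X)\{a} + (a.X)\{b,c}\{a})))\{b,c}\{a} → --a--▸ p2
  p2 = (c.(rec X. c.(a.(c.X)\{a} + (a.X)\{b,c}\{a})))\{a} → --c--▸ p3
  p3 = (rec X. c.(a.(c.X)\{a} + (a.X)\{b,c}\{a}))\{a} → --c--▸ p4
  p4 = (a.(c.(rec X. c.(a.(c.X)\{a} + (a.X)\{b,c}\{a})))\{a} + (a.(rec X. c.(a.(c.X)\{a} + (a.X)\{b,c}\{a})))\{b,c}\{a})\{a} → (no moves)
Q's transition system — 5 states:
  q0 = rec X. c.(a.(b.X)\{a} + (a.X)\{b,c}\{a}) → --c--▸ q1
  q1 = a.(b.(rec X. c.(a.(b.X)\{a} + (a.X)\{b,c}\{a})))\{a} + (a.(rec X. c.(a.(b.X)\{a} + (a.X)\{b,c}\{a})))\{b,c}\{a} → --a--▸ q2
  q2 = (b.(rec X. c.(a.(b.X)\{a} + (a.X)\{b,c}\{a})))\{a} → --b--▸ q3
  q3 = (rec X. c.(a.(b.X)\{a} + (a.X)\{b,c}\{a}))\{a} → --c--▸ q4
  q4 = (a.(b.(rec X. c.(a.(b.X)\{a} + (a.X)\{b,c}\{a})))\{a} + (a.(rec X. c.(a.(b.X)\{a} + (a.X)\{b,c}\{a})))\{b,c}\{a})\{a} → (no moves)
Executing cac from P (initial set {p0}):
  [1] c ⇒ {p1}
  [2] a ⇒ {p2}
  [3] c ⇒ {p3}
  — P admits the full trace.
Executing cac from Q (initial set {q0}):
  [1] c ⇒ {q1}
  [2] a ⇒ {q2}
  [3] c ⇒ ∅ (Q stuck)

trace-distinct — witness ⟨cac⟩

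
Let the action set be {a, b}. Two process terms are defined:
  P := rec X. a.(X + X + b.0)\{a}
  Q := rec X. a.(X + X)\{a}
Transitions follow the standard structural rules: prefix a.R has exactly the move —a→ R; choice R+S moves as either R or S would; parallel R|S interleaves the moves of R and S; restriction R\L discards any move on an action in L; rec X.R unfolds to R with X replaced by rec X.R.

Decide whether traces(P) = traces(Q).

P's transition system — 3 states:
  m0 = rec X. a.(X + X + b.0)\{a} → -a-> m1
  m1 = ((rec X. a.(X + X + b.0)\{a}) + (rec X. a.(X + X + b.0)\{a}) + b.0)\{a} → -b-> m2
  m2 = 0\{a} → deadlocked
Q's transition system — 2 states:
  n0 = rec X. a.(X + X)\{a} → -a-> n1
  n1 = ((rec X. a.(X + X)\{a}) + (rec X. a.(X + X)\{a}))\{a} → deadlocked
Run σ = ⟨ab⟩ on P: start {m0}
  after a @ step 1: {m1}
  after b @ step 2: {m2}
  — P admits the full trace.
Run σ = ⟨ab⟩ on Q: start {n0}
  after a @ step 1: {n1}
  after b @ step 2: ∅  — Q cannot continue

trace-distinct — witness ⟨ab⟩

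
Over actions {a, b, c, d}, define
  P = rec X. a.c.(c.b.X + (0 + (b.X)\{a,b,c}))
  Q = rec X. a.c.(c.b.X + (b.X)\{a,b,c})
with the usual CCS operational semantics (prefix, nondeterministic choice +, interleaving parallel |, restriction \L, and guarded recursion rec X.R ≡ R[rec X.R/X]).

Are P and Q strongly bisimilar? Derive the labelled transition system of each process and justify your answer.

P's transition system — 4 states:
  p0 = rec X. a.c.(c.b.X + (0 + (b.X)\{a,b,c})) :: --a--▸ p1
  p1 = c.(c.b.(rec X. a.c.(c.b.X + (0 + (b.X)\{a,b,c}))) + (0 + (b.(rec X. a.c.(c.b.X + (0 + (b.X)\{a,b,c}))))\{a,b,c})) :: --c--▸ p2
  p2 = c.b.(rec X. a.c.(c.b.X + (0 + (b.X)\{a,b,c}))) + (0 + (b.(rec X. a.c.(c.b.X + (0 + (b.X)\{a,b,c}))))\{a,b,c}) :: --c--▸ p3
  p3 = b.(rec X. a.c.(c.b.X + (0 + (b.X)\{a,b,c}))) :: --b--▸ p0
Q's transition system — 4 states:
  q0 = rec X. a.c.(c.b.X + (b.X)\{a,b,c}) :: --a--▸ q1
  q1 = c.(c.b.(rec X. a.c.(c.b.X + (b.X)\{a,b,c})) + (b.(rec X. a.c.(c.b.X + (b.X)\{a,b,c})))\{a,b,c}) :: --c--▸ q2
  q2 = c.b.(rec X. a.c.(c.b.X + (b.X)\{a,b,c})) + (b.(rec X. a.c.(c.b.X + (b.X)\{a,b,c})))\{a,b,c} :: --c--▸ q3
  q3 = b.(rec X. a.c.(c.b.X + (b.X)\{a,b,c})) :: --b--▸ q0
Bisimilarity quotient blocks:
  B0 = {p0, q0}
  B1 = {p1, q1}
  B2 = {p2, q2}
  B3 = {p3, q3}
p0 ∈ B0, q0 ∈ B0 → same block

YES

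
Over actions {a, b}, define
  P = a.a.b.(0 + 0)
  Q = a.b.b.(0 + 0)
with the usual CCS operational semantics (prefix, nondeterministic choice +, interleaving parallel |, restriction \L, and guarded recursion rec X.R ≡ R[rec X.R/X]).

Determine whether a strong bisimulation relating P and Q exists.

Reachable graph of P (4 states):
  m0 = a.a.b.(0 + 0) | =a=> m1
  m1 = a.b.(0 + 0) | =a=> m2
  m2 = b.(0 + 0) | =b=> m3
  m3 = 0 + 0 | deadlocked
Reachable graph of Q (4 states):
  n0 = a.b.b.(0 + 0) | =a=> n1
  n1 = b.b.(0 + 0) | =b=> n2
  n2 = b.(0 + 0) | =b=> n3
  n3 = 0 + 0 | deadlocked
Partition-refinement fixed point:
  B0 = {m0}
  B1 = {m1}
  B2 = {m2, n2}
  B3 = {m3, n3}
  B4 = {n0}
  B5 = {n1}
m0 ∈ B0, n0 ∈ B4 → different blocks

not bisimilar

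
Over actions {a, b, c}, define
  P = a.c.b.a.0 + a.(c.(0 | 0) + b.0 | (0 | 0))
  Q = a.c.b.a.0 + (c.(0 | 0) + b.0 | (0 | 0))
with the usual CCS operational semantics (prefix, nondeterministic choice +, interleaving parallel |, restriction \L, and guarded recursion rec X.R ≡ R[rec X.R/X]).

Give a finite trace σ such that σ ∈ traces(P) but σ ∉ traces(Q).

ab

Reachable graph of P (8 states):
  m0 = a.c.b.a.0 + a.(c.(0 | 0) + b.0 | (0 | 0)) :: —a→ m1, —a→ m2
  m1 = c.(0 | 0) + b.0 | (0 | 0) :: —b→ m3, —c→ m4
  m2 = c.b.a.0 :: —c→ m5
  m3 = 0 | (0 | 0) :: (no moves)
  m4 = 0 | 0 :: (no moves)
  m5 = b.a.0 :: —b→ m6
  m6 = a.0 :: —a→ m7
  m7 = 0 :: (no moves)
Reachable graph of Q (7 states):
  n0 = a.c.b.a.0 + (c.(0 | 0) + b.0 | (0 | 0)) :: —a→ n1, —b→ n2, —c→ n3
  n1 = c.b.a.0 :: —c→ n4
  n2 = 0 | (0 | 0) :: (no moves)
  n3 = 0 | 0 :: (no moves)
  n4 = b.a.0 :: —b→ n5
  n5 = a.0 :: —a→ n6
  n6 = 0 :: (no moves)
Executing ab from P (initial set {m0}):
  step 1 (a): {m1, m2}
  step 2 (b): {m3}
  ✓ P
Executing ab from Q (initial set {n0}):
  step 1 (a): {n1}
  step 2 (b): ∅ (Q stuck)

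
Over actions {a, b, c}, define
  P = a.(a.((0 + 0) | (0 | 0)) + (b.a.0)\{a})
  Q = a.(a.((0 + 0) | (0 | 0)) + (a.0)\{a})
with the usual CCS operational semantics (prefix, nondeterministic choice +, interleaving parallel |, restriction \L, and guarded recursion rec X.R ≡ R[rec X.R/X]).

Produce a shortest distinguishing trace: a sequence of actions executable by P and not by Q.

Reachable graph of P (4 states):
  m0 = a.(a.((0 + 0) | (0 | 0)) + (b.a.0)\{a}) | ··a··> m1
  m1 = a.((0 + 0) | (0 | 0)) + (b.a.0)\{a} | ··a··> m2, ··b··> m3
  m2 = (0 + 0) | (0 | 0) | ∅
  m3 = (a.0)\{a} | ∅
Reachable graph of Q (3 states):
  n0 = a.(a.((0 + 0) | (0 | 0)) + (a.0)\{a}) | ··a··> n1
  n1 = a.((0 + 0) | (0 | 0)) + (a.0)\{a} | ··a··> n2
  n2 = (0 + 0) | (0 | 0) | ∅
Executing ab from P (initial set {m0}):
  step 1 (a): {m1}
  step 2 (b): {m3}
  ✓ P
Executing ab from Q (initial set {n0}):
  step 1 (a): {n1}
  step 2 (b): no successor for Q

ab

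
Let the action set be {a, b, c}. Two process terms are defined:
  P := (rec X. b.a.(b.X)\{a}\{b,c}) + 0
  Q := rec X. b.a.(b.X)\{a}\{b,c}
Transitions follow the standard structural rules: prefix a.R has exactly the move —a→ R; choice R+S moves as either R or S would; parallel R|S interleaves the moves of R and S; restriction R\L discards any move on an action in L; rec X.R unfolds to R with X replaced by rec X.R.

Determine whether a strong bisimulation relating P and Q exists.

LTS(P): 3 reachable states
  s0 = (rec X. b.a.(b.X)\{a}\{b,c}) + 0 has moves -b-> s1
  s1 = a.(b.(rec X. b.a.(b.X)\{a}\{b,c}))\{a}\{b,c} has moves -a-> s2
  s2 = (b.(rec X. b.a.(b.X)\{a}\{b,c}))\{a}\{b,c} has moves ∅
LTS(Q): 3 reachable states
  t0 = rec X. b.a.(b.X)\{a}\{b,c} has moves -b-> t1
  t1 = a.(b.(rec X. b.a.(b.X)\{a}\{b,c}))\{a}\{b,c} has moves -a-> t2
  t2 = (b.(rec X. b.a.(b.X)\{a}\{b,c}))\{a}\{b,c} has moves ∅
Partition-refinement fixed point:
  B0 = {s0, t0}
  B1 = {s1, t1}
  B2 = {s2, t2}
s0 ∈ B0, t0 ∈ B0 → same block

P ~ Q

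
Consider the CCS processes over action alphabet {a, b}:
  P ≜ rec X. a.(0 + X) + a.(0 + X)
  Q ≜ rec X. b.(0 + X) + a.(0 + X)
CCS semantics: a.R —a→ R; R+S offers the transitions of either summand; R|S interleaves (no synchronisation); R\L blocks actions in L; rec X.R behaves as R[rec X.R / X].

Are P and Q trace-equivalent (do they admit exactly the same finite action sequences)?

LTS(P): 2 reachable states
  m0 = rec X. a.(0 + X) + a.(0 + X) | --a--▸ m1
  m1 = 0 + (rec X. a.(0 + X) + a.(0 + X)) | --a--▸ m1
LTS(Q): 2 reachable states
  n0 = rec X. b.(0 + X) + a.(0 + X) | --a--▸ n1, --b--▸ n1
  n1 = 0 + (rec X. b.(0 + X) + a.(0 + X)) | --a--▸ n1, --b--▸ n1
Executing b from Q (initial set {n0}):
  [1] b ⇒ {n1}
  ✓ Q
Executing b from P (initial set {m0}):
  [1] b ⇒ no successor for P

traces(P) ≠ traces(Q) — witness ⟨b⟩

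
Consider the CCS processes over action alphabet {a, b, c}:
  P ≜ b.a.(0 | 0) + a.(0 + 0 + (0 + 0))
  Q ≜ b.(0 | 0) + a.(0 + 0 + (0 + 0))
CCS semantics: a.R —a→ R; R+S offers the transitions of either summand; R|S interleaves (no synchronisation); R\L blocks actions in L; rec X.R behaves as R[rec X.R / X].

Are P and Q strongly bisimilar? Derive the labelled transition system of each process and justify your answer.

P ≁ Q

P's transition system — 4 states:
  p0 = b.a.(0 | 0) + a.(0 + 0 + (0 + 0)) → ··a··> p1, ··b··> p2
  p1 = 0 + 0 + (0 + 0) → ·
  p2 = a.(0 | 0) → ··a··> p3
  p3 = 0 | 0 → ·
Q's transition system — 3 states:
  q0 = b.(0 | 0) + a.(0 + 0 + (0 + 0)) → ··a··> q1, ··b··> q2
  q1 = 0 + 0 + (0 + 0) → ·
  q2 = 0 | 0 → ·
Coarsest stable partition (strong bisimilarity classes):
  B0 = {p0}
  B1 = {p1, p3, q1, q2}
  B2 = {p2}
  B3 = {q0}
p0 ∈ B0, q0 ∈ B3 → different blocks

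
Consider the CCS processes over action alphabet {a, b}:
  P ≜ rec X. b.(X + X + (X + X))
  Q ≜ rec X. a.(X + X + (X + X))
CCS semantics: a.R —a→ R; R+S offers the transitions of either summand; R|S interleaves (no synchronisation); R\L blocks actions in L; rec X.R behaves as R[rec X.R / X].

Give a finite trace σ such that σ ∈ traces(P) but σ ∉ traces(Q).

P's transition system — 2 states:
  s0 = rec X. b.(X + X + (X + X)) :: ··b··> s1
  s1 = (rec X. b.(X + X + (X + X))) + (rec X. b.(X + X + (X + X))) + ((rec X. b.(X + X + (X + X))) + (rec X. b.(X + X + (X + X)))) :: ··b··> s1
Q's transition system — 2 states:
  t0 = rec X. a.(X + X + (X + X)) :: ··a··> t1
  t1 = (rec X. a.(X + X + (X + X))) + (rec X. a.(X + X + (X + X))) + ((rec X. a.(X + X + (X + X))) + (rec X. a.(X + X + (X + X)))) :: ··a··> t1
Executing b from P (initial set {s0}):
  [1] b ⇒ {s1}
  — P admits the full trace.
Executing b from Q (initial set {t0}):
  [1] b ⇒ no successor for Q

b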